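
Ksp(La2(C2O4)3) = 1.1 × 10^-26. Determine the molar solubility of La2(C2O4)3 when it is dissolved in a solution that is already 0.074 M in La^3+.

s ≈ 4.2 × 10^-9 M

La2(C2O4)3(s) <=> 2 La^3+(aq) + 3 C2O4^2-(aq)
Ksp = [La^3+]^2[C2O4^2-]^3
Let s = moles of La2(C2O4)3 that dissolve per litre. [La^3+] = 0.074 + 2s ≈ 0.074, [C2O4^2-] = 3s (Ksp is small, so little additional dissolves).
Ksp ≈ (0.074)^2 × (3s)^3
s = 4.2 × 10^-9 M
Check: 2s = 8.4 × 10^-9 ≪ 0.074, so the approximation is valid.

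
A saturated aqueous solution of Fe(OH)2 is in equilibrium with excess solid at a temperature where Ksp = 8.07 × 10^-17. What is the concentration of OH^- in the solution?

5.44 × 10^-6 M

Fe(OH)2(s) <=> Fe^2+(aq) + 2 OH^-(aq)
Ksp = [Fe^2+][OH^-]^2
With molar solubility s: [Fe^2+] = s, [OH^-] = 2s.
So Ksp = s × (2s)^2 = 4s^3
s^3 = 8.07 × 10^-17 / 4, so s = 2.722 × 10^-6 M
[OH^-] = 2s = 5.44 x 10^-6 M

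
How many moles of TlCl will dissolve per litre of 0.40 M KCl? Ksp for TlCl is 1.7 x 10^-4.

TlCl(s) ⇌ Tl^+ + Cl^-
Ksp = [Tl^+][Cl^-]
If s mol/L dissolves here, [Tl^+] = s, [Cl^-] = 0.40 + s ≈ 0.40 (since Cl^- from KCl dominates).
Ksp ≈ s × 0.40
s = 4.3 × 10^-4 M
Check: s = 4.3 × 10^-4 ≪ 0.40, so the approximation is valid.

s ≈ 4.3 x 10^-4 M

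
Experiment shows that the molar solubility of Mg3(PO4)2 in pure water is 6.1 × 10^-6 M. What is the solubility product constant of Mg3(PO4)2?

Mg3(PO4)2(s) ⇌ 3 Mg^2+ + 2 PO4^3-
For each mole of Mg3(PO4)2 that dissolves: [Mg^2+] = 3s, [PO4^3-] = 2s.
Ksp = [Mg^2+]^3[PO4^3-]^2
Substituting: Ksp = (3s)^3(2s)^2 = 108s^5
With s = 6.1 × 10^-6: Ksp = 9.1 × 10^-25

9.1 × 10^-25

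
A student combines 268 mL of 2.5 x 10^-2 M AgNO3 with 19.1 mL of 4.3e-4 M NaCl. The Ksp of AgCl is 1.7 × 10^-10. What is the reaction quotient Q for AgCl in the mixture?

Q ≈ 6.7 x 10^-7

Total volume = 268 + 19.1 = 287.1 mL.
[Ag^+] = 2.5 × 10^-2 × (268/287.1) = 2.33 × 10^-2 M
[Cl^-] = 4.3 x 10^-4 × (19.1/287.1) = 2.86 x 10^-5 M
AgCl(s) ⇌ Ag^+ + Cl^-, so Q = [Ag^+][Cl^-]
Q = (2.33 × 10^-2)(2.86 x 10^-5) = 6.7 × 10^-7
Q > Ksp, so AgCl will precipitate.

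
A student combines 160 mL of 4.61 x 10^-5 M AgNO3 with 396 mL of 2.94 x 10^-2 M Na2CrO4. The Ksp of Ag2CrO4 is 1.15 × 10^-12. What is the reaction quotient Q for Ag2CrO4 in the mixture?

Q = 3.69 × 10^-12

Total volume = 160 + 396 = 556 mL.
[Ag^+] = 4.61 × 10^-5 × (160/556) = 1.327 × 10^-5 M
[CrO4^2-] = 2.94 × 10^-2 × (396/556) = 2.094 x 10^-2 M
Ag2CrO4(s) ⇌ 2 Ag^+ + CrO4^2-, so Q = [Ag^+]^2[CrO4^2-]
Q = (1.327 × 10^-5)^2(2.094 × 10^-2) = 3.69 × 10^-12
Q > Ksp, so Ag2CrO4 will precipitate.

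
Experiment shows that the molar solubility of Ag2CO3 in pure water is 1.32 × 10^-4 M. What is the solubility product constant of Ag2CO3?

Ag2CO3(s) <=> 2 Ag^+(aq) + CO3^2-(aq)
With molar solubility s: [Ag^+] = 2s, [CO3^2-] = s.
Ksp = [Ag^+]^2[CO3^2-]
Substituting: Ksp = (2s)^2s = 4s^3
Ksp = 4 × (1.32 × 10^-4)^3 = 9.20 × 10^-12

Ksp = 9.20 x 10^-12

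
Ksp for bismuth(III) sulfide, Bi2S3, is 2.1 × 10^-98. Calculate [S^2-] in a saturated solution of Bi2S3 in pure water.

Bi2S3(s) ⇌ 2 Bi^3+(aq) + 3 S^2-(aq)
Ksp = [Bi^3+]^2[S^2-]^3
For each mole of Bi2S3 that dissolves: [Bi^3+] = 2s, [S^2-] = 3s.
Substituting: Ksp = (2s)^2(3s)^3 = 108s^5
s = (2.1 × 10^-98 / 108)^(1/5) = 1.14 × 10^-20 M
[S^2-] = 3s = 3.4 x 10^-20 M

[S^2-] = 3.4 x 10^-20 M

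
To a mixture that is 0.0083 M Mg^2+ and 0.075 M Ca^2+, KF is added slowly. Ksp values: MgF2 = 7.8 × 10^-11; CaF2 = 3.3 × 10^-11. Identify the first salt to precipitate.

CaF2

Each salt begins to precipitate when Q = Ksp, i.e. when [F^-] reaches its threshold.
For MgF2: 7.8 × 10^-11 = 0.0083 × [F^-]^2  ⇒  [F^-] = 9.7 x 10^-5 M.
For CaF2: 3.3 × 10^-11 = 0.075 × [F^-]^2  ⇒  [F^-] = 2.1 × 10^-5 M.
The salt with the lower threshold [F^-] precipitates first: CaF2.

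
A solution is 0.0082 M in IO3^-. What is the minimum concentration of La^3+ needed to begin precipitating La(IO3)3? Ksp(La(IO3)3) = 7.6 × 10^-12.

La(IO3)3(s) <=> La^3+(aq) + 3 IO3^-(aq)
Ksp = [La^3+][IO3^-]^3
Precipitation begins when Q = Ksp. With [IO3^-] = 0.0082 M:
7.6 × 10^-12 = (0.0082)^3 × [La^3+]
[La^3+] = (7.6 × 10^-12 / 5.51 x 10^-7) = 1.4 × 10^-5 M

[La^3+] = 1.4 x 10^-5 M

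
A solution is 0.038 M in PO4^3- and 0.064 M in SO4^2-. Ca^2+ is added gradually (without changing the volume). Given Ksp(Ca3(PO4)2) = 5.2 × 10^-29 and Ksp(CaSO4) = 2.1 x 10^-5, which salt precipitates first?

Ca3(PO4)2

Each salt begins to precipitate when Q = Ksp, i.e. when [Ca^2+] reaches its threshold.
For Ca3(PO4)2: 5.2 × 10^-29 = (0.038)^2 × [Ca^2+]^3  ⇒  [Ca^2+] = 3.3 × 10^-9 M.
For CaSO4: 2.1 x 10^-5 = 0.064 × [Ca^2+]  ⇒  [Ca^2+] = 3.3 x 10^-4 M.
The salt with the lower threshold [Ca^2+] precipitates first: Ca3(PO4)2.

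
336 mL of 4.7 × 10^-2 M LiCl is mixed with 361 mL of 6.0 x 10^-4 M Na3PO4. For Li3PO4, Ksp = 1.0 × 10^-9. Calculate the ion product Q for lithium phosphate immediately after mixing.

Total volume = 336 + 361 = 697 mL.
[Li^+] = 4.7 x 10^-2 × (336/697) = 2.27 x 10^-2 M
[PO4^3-] = 6.0 × 10^-4 × (361/697) = 3.11 x 10^-4 M
Li3PO4(s) <=> 3 Li^+(aq) + PO4^3-(aq), so Q = [Li^+]^3[PO4^3-]
Q = (2.27 × 10^-2)^3(3.11 × 10^-4) = 3.6 x 10^-9
Q > Ksp, so Li3PO4 will precipitate.

Q = 3.6 × 10^-9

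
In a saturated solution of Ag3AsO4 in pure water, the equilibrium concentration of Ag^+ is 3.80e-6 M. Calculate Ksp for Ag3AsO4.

6.95 × 10^-23

Ag3AsO4(s) ⇌ 3 Ag^+(aq) + AsO4^3-(aq)
Stoichiometry gives [AsO4^3-] = (1/3)[Ag^+] = 1.267 × 10^-6 M.
Ksp = [Ag^+]^3[AsO4^3-]
Ksp = (3.80 × 10^-6)^3 × 1.267 x 10^-6 = 6.95 × 10^-23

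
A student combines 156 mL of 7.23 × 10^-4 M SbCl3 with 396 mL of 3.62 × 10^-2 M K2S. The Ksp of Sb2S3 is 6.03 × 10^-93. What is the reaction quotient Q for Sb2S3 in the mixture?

Total volume = 156 + 396 = 552 mL.
[Sb^3+] = 7.23 × 10^-4 × (156/552) = 2.043 × 10^-4 M
[S^2-] = 3.62 × 10^-2 × (396/552) = 2.597 x 10^-2 M
Sb2S3(s) ⇌ 2 Sb^3+(aq) + 3 S^2-(aq), so Q = [Sb^3+]^2[S^2-]^3
Q = (2.043 × 10^-4)^2(2.597 × 10^-2)^3 = 7.31 x 10^-13
Q > Ksp, so Sb2S3 will precipitate.

Q ≈ 7.31e-13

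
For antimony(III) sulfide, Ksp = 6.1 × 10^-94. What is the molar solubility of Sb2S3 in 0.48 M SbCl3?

Sb2S3(s) ⇌ 2 Sb^3+(aq) + 3 S^2-(aq)
Ksp = [Sb^3+]^2[S^2-]^3
If s mol/L dissolves here, [Sb^3+] = 0.48 + 2s ≈ 0.48, [S^2-] = 3s (since Sb^3+ from SbCl3 dominates).
Ksp ≈ (0.48)^2 × (3s)^3
s = 4.6 × 10^-32 M
Check: 2s = 9.2 x 10^-32 ≪ 0.48, so the approximation is valid.

s = 4.6 × 10^-32 M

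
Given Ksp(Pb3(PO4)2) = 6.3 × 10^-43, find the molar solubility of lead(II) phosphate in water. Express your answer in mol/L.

s ≈ 1.4 × 10^-9 M

Pb3(PO4)2(s) <=> 3 Pb^2+ + 2 PO4^3-
Ksp = [Pb^2+]^3[PO4^3-]^2
With molar solubility s: [Pb^2+] = 3s, [PO4^3-] = 2s.
Ksp = (3s)^3(2s)^2 = 108s^5
s^5 = 6.3 × 10^-43 / 108, so s = 1.4 × 10^-9 M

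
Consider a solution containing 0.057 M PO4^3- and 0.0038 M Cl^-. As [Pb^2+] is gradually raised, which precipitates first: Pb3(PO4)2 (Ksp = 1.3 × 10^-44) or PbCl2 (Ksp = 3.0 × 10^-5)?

Precipitation of each salt starts when its ion product equals its Ksp.
For Pb3(PO4)2: 1.3 × 10^-44 = (0.057)^2 × [Pb^2+]^3  ⇒  [Pb^2+] = 1.6 × 10^-14 M.
For PbCl2: 3.0 × 10^-5 = (0.0038)^2 × [Pb^2+]  ⇒  [Pb^2+] = 2.1 M.
The salt with the lower threshold [Pb^2+] precipitates first: Pb3(PO4)2.

Pb3(PO4)2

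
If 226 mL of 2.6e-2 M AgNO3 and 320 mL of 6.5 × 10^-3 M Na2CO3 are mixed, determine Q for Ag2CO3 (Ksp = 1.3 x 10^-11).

Q = 4.4e-7

Total volume = 226 + 320 = 546 mL.
[Ag^+] = 2.6 × 10^-2 × (226/546) = 1.08 × 10^-2 M
[CO3^2-] = 6.5 x 10^-3 × (320/546) = 3.81 × 10^-3 M
Ag2CO3(s) ⇌ 2 Ag^+(aq) + CO3^2-(aq), so Q = [Ag^+]^2[CO3^2-]
Q = (1.08 × 10^-2)^2(3.81 × 10^-3) = 4.4 × 10^-7
Q > Ksp, so Ag2CO3 will precipitate.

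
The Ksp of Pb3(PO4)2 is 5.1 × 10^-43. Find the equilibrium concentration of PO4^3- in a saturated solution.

[PO4^3-] = 2.7 x 10^-9 M

Pb3(PO4)2(s) ⇌ 3 Pb^2+ + 2 PO4^3-
Ksp = [Pb^2+]^3[PO4^3-]^2
If s mol/L of Pb3(PO4)2 dissolves, [Pb^2+] = 3s and [PO4^3-] = 2s.
Ksp = (3s)^3(2s)^2 = 108s^5
Solving, s = (5.1 × 10^-43/108)^(1/5) = 1.36 x 10^-9 M
[PO4^3-] = 2s = 2.7 × 10^-9 M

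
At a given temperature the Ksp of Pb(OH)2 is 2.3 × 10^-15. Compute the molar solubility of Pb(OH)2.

8.3 x 10^-6 M

Pb(OH)2(s) <=> Pb^2+(aq) + 2 OH^-(aq)
Ksp = [Pb^2+][OH^-]^2
If s mol/L of Pb(OH)2 dissolves, [Pb^2+] = s and [OH^-] = 2s.
Substituting: Ksp = s(2s)^2 = 4s^3
s = (2.3 × 10^-15 / 4)^(1/3) = 8.3 × 10^-6 M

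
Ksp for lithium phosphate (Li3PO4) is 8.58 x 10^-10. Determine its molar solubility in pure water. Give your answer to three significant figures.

Li3PO4(s) ⇌ 3 Li^+(aq) + PO4^3-(aq)
Ksp = [Li^+]^3[PO4^3-]
Let s = molar solubility. Then [Li^+] = 3s and [PO4^3-] = s.
Ksp = (3s)^3s = 27s^4
s = (8.58 x 10^-10 / 27)^(1/4) = 2.37 × 10^-3 M

2.37e-3 M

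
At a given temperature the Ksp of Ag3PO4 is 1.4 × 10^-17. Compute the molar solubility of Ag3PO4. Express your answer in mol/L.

s = 2.7e-5 M

Ag3PO4(s) ⇌ 3 Ag^+ + PO4^3-
Ksp = [Ag^+]^3[PO4^3-]
Let s = molar solubility. Then [Ag^+] = 3s and [PO4^3-] = s.
So Ksp = (3s)^3 × s = 27s^4
Solving, s = (1.4 × 10^-17/27)^(1/4) = 2.7 × 10^-5 M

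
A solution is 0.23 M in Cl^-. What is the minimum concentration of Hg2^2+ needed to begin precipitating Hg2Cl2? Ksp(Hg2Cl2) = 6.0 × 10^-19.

1.1e-17 M

Hg2Cl2(s) <=> Hg2^2+ + 2 Cl^-
Ksp = [Hg2^2+][Cl^-]^2
Precipitation begins when Q = Ksp. With [Cl^-] = 0.23 M:
6.0 × 10^-19 = (0.23)^2 × [Hg2^2+]
[Hg2^2+] = (6.0 × 10^-19 / 5.29 × 10^-2) = 1.1 × 10^-17 M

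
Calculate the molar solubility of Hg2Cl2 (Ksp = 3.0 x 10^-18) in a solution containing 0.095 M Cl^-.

Hg2Cl2(s) ⇌ Hg2^2+ + 2 Cl^-
Ksp = [Hg2^2+][Cl^-]^2
Let s be the molar solubility in this solution. [Hg2^2+] = s, [Cl^-] = 0.095 + 2s ≈ 0.095 (Ksp is small, so little additional dissolves).
Ksp ≈ s × (0.095)^2
s = 3.3 × 10^-16 M
Check: 2s = 6.6 x 10^-16 ≪ 0.095, so the approximation is valid.

s = 3.3 × 10^-16 M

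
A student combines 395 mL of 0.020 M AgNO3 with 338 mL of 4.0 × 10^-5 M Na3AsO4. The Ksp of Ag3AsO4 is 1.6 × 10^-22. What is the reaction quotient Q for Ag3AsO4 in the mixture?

Total volume = 395 + 338 = 733 mL.
[Ag^+] = 2.0 × 10^-2 × (395/733) = 1.08 × 10^-2 M
[AsO4^3-] = 4.0 × 10^-5 × (338/733) = 1.84 × 10^-5 M
Ag3AsO4(s) ⇌ 3 Ag^+(aq) + AsO4^3-(aq), so Q = [Ag^+]^3[AsO4^3-]
Q = (1.08 x 10^-2)^3(1.84 x 10^-5) = 2.3 × 10^-11
Q > Ksp, so Ag3AsO4 will precipitate.

Q ≈ 2.3 × 10^-11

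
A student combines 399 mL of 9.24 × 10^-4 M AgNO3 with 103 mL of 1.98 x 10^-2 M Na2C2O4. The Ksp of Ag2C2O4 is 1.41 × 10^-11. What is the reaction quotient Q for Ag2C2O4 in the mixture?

Q ≈ 2.19 x 10^-9

Total volume = 399 + 103 = 502 mL.
[Ag^+] = 9.24 x 10^-4 × (399/502) = 7.344 × 10^-4 M
[C2O4^2-] = 1.98 × 10^-2 × (103/502) = 4.063 x 10^-3 M
Ag2C2O4(s) ⇌ 2 Ag^+(aq) + C2O4^2-(aq), so Q = [Ag^+]^2[C2O4^2-]
Q = (7.344 × 10^-4)^2(4.063 × 10^-3) = 2.19 × 10^-9
Q > Ksp, so Ag2C2O4 will precipitate.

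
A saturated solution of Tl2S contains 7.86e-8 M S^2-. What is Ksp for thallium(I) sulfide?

Ksp = 1.94 x 10^-21

Tl2S(s) ⇌ 2 Tl^+ + S^2-
Stoichiometry gives [Tl^+] = (2/1)[S^2-] = 1.572 × 10^-7 M.
Ksp = [Tl^+]^2[S^2-]
Ksp = (1.572 × 10^-7)^2 × 7.86 × 10^-8 = 1.94 x 10^-21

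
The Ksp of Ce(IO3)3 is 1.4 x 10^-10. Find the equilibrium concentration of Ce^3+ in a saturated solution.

[Ce^3+] ≈ 1.5 × 10^-3 M

Ce(IO3)3(s) ⇌ Ce^3+ + 3 IO3^-
Ksp = [Ce^3+][IO3^-]^3
Let s = molar solubility. Then [Ce^3+] = s and [IO3^-] = 3s.
So Ksp = s × (3s)^3 = 27s^4
Solving, s = (1.4 x 10^-10/27)^(1/4) = 1.51 × 10^-3 M
[Ce^3+] = s = 1.5 × 10^-3 M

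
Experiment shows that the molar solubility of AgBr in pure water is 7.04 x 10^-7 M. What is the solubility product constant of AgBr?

AgBr(s) ⇌ Ag^+ + Br^-
Let s = molar solubility. Then [Ag^+] = s and [Br^-] = s.
Ksp = [Ag^+][Br^-]
Ksp = s^2
Ksp = (7.04 × 10^-7)^2 = 4.96 × 10^-13

Ksp = 4.96e-13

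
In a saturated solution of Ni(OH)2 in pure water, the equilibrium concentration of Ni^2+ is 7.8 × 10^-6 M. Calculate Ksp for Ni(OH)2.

Ni(OH)2(s) ⇌ Ni^2+ + 2 OH^-
Stoichiometry gives [OH^-] = (2/1)[Ni^2+] = 1.56 x 10^-5 M.
Ksp = [Ni^2+][OH^-]^2
Ksp = 7.8 × 10^-6 × (1.56 × 10^-5)^2 = 1.9 x 10^-15

1.9e-15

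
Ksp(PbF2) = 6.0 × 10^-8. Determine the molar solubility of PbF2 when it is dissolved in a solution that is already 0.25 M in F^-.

PbF2(s) <=> Pb^2+(aq) + 2 F^-(aq)
Ksp = [Pb^2+][F^-]^2
Let s = moles of PbF2 that dissolve per litre. [Pb^2+] = s, [F^-] = 0.25 + 2s ≈ 0.25 (Ksp is small, so little additional dissolves).
Ksp ≈ s × (0.25)^2
s = 9.6 x 10^-7 M
Check: 2s = 1.9 x 10^-6 ≪ 0.25, so the approximation is valid.

s ≈ 9.6 × 10^-7 M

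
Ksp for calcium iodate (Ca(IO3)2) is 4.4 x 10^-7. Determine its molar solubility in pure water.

4.8e-3 M

Ca(IO3)2(s) <=> Ca^2+ + 2 IO3^-
Ksp = [Ca^2+][IO3^-]^2
Let s = molar solubility. Then [Ca^2+] = s and [IO3^-] = 2s.
So Ksp = s × (2s)^2 = 4s^3
s^3 = 4.4 x 10^-7 / 4, so s = 4.8 × 10^-3 M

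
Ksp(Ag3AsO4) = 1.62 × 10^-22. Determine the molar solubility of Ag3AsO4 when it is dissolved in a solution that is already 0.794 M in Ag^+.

Ag3AsO4(s) ⇌ 3 Ag^+ + AsO4^3-
Ksp = [Ag^+]^3[AsO4^3-]
If s mol/L dissolves here, [Ag^+] = 0.794 + 3s ≈ 0.794, [AsO4^3-] = s (common-ion effect: Ag^+ is already 0.794 M).
Ksp ≈ (0.794)^3 × s
s = 3.24 x 10^-22 M
Check: 3s = 9.7 x 10^-22 ≪ 0.794, so the approximation is valid.

s = 3.24e-22 M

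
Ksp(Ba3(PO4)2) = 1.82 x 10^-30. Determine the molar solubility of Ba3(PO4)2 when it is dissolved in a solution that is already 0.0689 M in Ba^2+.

Ba3(PO4)2(s) <=> 3 Ba^2+(aq) + 2 PO4^3-(aq)
Ksp = [Ba^2+]^3[PO4^3-]^2
Let s = moles of Ba3(PO4)2 that dissolve per litre. [Ba^2+] = 0.0689 + 3s ≈ 0.0689, [PO4^3-] = 2s (common-ion effect: Ba^2+ is already 0.0689 M).
Ksp ≈ (0.0689)^3 × (2s)^2
s = 3.73 × 10^-14 M
Check: 3s = 1.1 × 10^-13 ≪ 0.0689, so the approximation is valid.

s ≈ 3.73 × 10^-14 M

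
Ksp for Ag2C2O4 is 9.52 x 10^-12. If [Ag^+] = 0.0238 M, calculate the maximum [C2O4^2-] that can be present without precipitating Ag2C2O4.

Ag2C2O4(s) ⇌ 2 Ag^+ + C2O4^2-
Ksp = [Ag^+]^2[C2O4^2-]
Precipitation begins when Q = Ksp. With [Ag^+] = 0.0238 M:
9.52 x 10^-12 = (0.0238)^2 × [C2O4^2-]
[C2O4^2-] = (9.52 x 10^-12 / 5.664 x 10^-4) = 1.68 × 10^-8 M

[C2O4^2-] = 1.68 x 10^-8 M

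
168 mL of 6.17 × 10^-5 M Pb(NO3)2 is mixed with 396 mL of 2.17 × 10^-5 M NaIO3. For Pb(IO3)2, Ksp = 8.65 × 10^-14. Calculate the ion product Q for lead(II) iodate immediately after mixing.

4.27e-15

Total volume = 168 + 396 = 564 mL.
[Pb^2+] = 6.17 x 10^-5 × (168/564) = 1.838 x 10^-5 M
[IO3^-] = 2.17 x 10^-5 × (396/564) = 1.524 × 10^-5 M
Pb(IO3)2(s) <=> Pb^2+(aq) + 2 IO3^-(aq), so Q = [Pb^2+][IO3^-]^2
Q = (1.838 × 10^-5)(1.524 × 10^-5)^2 = 4.27 × 10^-15
Q < Ksp, so no precipitate of Pb(IO3)2 forms.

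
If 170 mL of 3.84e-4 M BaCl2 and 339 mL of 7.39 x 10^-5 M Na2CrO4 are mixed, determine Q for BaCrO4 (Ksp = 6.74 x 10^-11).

Total volume = 170 + 339 = 509 mL.
[Ba^2+] = 3.84 x 10^-4 × (170/509) = 1.283 × 10^-4 M
[CrO4^2-] = 7.39 × 10^-5 × (339/509) = 4.922 x 10^-5 M
BaCrO4(s) ⇌ Ba^2+ + CrO4^2-, so Q = [Ba^2+][CrO4^2-]
Q = (1.283 x 10^-4)(4.922 × 10^-5) = 6.31 × 10^-9
Q > Ksp, so BaCrO4 will precipitate.

Q ≈ 6.31 × 10^-9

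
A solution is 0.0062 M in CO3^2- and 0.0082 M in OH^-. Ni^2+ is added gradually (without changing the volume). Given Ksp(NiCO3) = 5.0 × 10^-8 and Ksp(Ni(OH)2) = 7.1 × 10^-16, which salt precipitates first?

Ni(OH)2

Each salt begins to precipitate when Q = Ksp, i.e. when [Ni^2+] reaches its threshold.
For NiCO3: 5.0 × 10^-8 = 0.0062 × [Ni^2+]  ⇒  [Ni^2+] = 8.1 x 10^-6 M.
For Ni(OH)2: 7.1 × 10^-16 = (0.0082)^2 × [Ni^2+]  ⇒  [Ni^2+] = 1.1 × 10^-11 M.
The salt with the lower threshold [Ni^2+] precipitates first: Ni(OH)2.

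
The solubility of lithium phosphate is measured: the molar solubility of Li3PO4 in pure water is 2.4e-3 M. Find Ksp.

Li3PO4(s) <=> 3 Li^+ + PO4^3-
If s mol/L of Li3PO4 dissolves, [Li^+] = 3s and [PO4^3-] = s.
Ksp = [Li^+]^3[PO4^3-]
So Ksp = (3s)^3 × s = 27s^4
Ksp = 27 × (2.4 × 10^-3)^4 = 9.0 × 10^-10

Ksp = 9.0 x 10^-10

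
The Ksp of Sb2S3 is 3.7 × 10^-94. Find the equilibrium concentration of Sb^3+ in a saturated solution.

[Sb^3+] ≈ 1.6 x 10^-19 M

Sb2S3(s) ⇌ 2 Sb^3+ + 3 S^2-
Ksp = [Sb^3+]^2[S^2-]^3
Let s = molar solubility. Then [Sb^3+] = 2s and [S^2-] = 3s.
Ksp = (2s)^2(3s)^3 = 108s^5
s = (3.7 × 10^-94 / 108)^(1/5) = 8.07 × 10^-20 M
[Sb^3+] = 2s = 1.6 × 10^-19 M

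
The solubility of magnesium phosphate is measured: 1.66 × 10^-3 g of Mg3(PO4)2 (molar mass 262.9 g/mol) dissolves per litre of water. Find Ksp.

Molar solubility s = (1.66 x 10^-3 g/L) / (262.9 g/mol) = 6.314 x 10^-6 M.
Mg3(PO4)2(s) <=> 3 Mg^2+ + 2 PO4^3-
For each mole of Mg3(PO4)2 that dissolves: [Mg^2+] = 3s, [PO4^3-] = 2s.
Ksp = [Mg^2+]^3[PO4^3-]^2
Ksp = (3s)^3(2s)^2 = 108s^5
With s = 6.314 × 10^-6: Ksp = 1.08 x 10^-24

Ksp = 1.08 x 10^-24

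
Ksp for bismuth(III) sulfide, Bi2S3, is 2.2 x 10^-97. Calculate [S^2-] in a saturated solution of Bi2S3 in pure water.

Bi2S3(s) ⇌ 2 Bi^3+ + 3 S^2-
Ksp = [Bi^3+]^2[S^2-]^3
For each mole of Bi2S3 that dissolves: [Bi^3+] = 2s, [S^2-] = 3s.
So Ksp = (2s)^2 × (3s)^3 = 108s^5
s^5 = 2.2 x 10^-97 / 108, so s = 1.83 x 10^-20 M
[S^2-] = 3s = 5.5 × 10^-20 M

[S^2-] ≈ 5.5 × 10^-20 M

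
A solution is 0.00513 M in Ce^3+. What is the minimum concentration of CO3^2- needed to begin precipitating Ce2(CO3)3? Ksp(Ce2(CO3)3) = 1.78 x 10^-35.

8.78 x 10^-11 M

Ce2(CO3)3(s) ⇌ 2 Ce^3+ + 3 CO3^2-
Ksp = [Ce^3+]^2[CO3^2-]^3
Precipitation begins when Q = Ksp. With [Ce^3+] = 0.00513 M:
1.78 x 10^-35 = (0.00513)^2 × [CO3^2-]^3
[CO3^2-] = (1.78 x 10^-35 / 2.632 × 10^-5)^(1/3) = 8.78 × 10^-11 M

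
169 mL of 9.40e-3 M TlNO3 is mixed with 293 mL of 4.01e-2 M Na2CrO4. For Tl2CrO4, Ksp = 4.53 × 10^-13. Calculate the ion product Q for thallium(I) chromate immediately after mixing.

3.01e-7

Total volume = 169 + 293 = 462 mL.
[Tl^+] = 9.40 x 10^-3 × (169/462) = 3.439 × 10^-3 M
[CrO4^2-] = 4.01 × 10^-2 × (293/462) = 2.543 × 10^-2 M
Tl2CrO4(s) <=> 2 Tl^+(aq) + CrO4^2-(aq), so Q = [Tl^+]^2[CrO4^2-]
Q = (3.439 × 10^-3)^2(2.543 × 10^-2) = 3.01 × 10^-7
Q > Ksp, so Tl2CrO4 will precipitate.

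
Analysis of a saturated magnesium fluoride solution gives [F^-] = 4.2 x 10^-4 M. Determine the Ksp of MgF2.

Ksp = 3.7e-11

MgF2(s) ⇌ Mg^2+ + 2 F^-
Stoichiometry gives [Mg^2+] = (1/2)[F^-] = 2.10 × 10^-4 M.
Ksp = [Mg^2+][F^-]^2
Ksp = 2.10 × 10^-4 × (4.2 x 10^-4)^2 = 3.7 × 10^-11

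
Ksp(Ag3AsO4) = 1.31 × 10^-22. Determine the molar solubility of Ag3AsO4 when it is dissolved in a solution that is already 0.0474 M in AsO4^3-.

Ag3AsO4(s) <=> 3 Ag^+(aq) + AsO4^3-(aq)
Ksp = [Ag^+]^3[AsO4^3-]
Let s = moles of Ag3AsO4 that dissolve per litre. [Ag^+] = 3s, [AsO4^3-] = 0.0474 + s ≈ 0.0474 (since the AsO4^3- already present dominates).
Ksp ≈ (3s)^3 × 0.0474
s = 4.68 × 10^-8 M
Check: s = 4.7 × 10^-8 ≪ 0.0474, so the approximation is valid.

s ≈ 4.68 × 10^-8 M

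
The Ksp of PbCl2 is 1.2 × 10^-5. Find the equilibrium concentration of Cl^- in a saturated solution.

PbCl2(s) <=> Pb^2+ + 2 Cl^-
Ksp = [Pb^2+][Cl^-]^2
For each mole of PbCl2 that dissolves: [Pb^2+] = s, [Cl^-] = 2s.
Substituting: Ksp = s(2s)^2 = 4s^3
Solving, s = (1.2 × 10^-5/4)^(1/3) = 1.44 × 10^-2 M
[Cl^-] = 2s = 2.9 x 10^-2 M

2.9e-2 M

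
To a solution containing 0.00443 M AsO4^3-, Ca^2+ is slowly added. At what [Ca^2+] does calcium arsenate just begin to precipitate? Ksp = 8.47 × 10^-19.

[Ca^2+] = 3.51 x 10^-5 M

Ca3(AsO4)2(s) ⇌ 3 Ca^2+(aq) + 2 AsO4^3-(aq)
Ksp = [Ca^2+]^3[AsO4^3-]^2
Precipitation begins when Q = Ksp. With [AsO4^3-] = 0.00443 M:
8.47 × 10^-19 = (0.00443)^2 × [Ca^2+]^3
[Ca^2+] = (8.47 × 10^-19 / 1.962 x 10^-5)^(1/3) = 3.51 × 10^-5 M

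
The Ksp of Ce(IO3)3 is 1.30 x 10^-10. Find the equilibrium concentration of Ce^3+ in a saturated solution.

Ce(IO3)3(s) ⇌ Ce^3+ + 3 IO3^-
Ksp = [Ce^3+][IO3^-]^3
For each mole of Ce(IO3)3 that dissolves: [Ce^3+] = s, [IO3^-] = 3s.
Ksp = s(3s)^3 = 27s^4
Solving, s = (1.30 x 10^-10/27)^(1/4) = 1.481 × 10^-3 M
[Ce^3+] = s = 1.48 × 10^-3 M

1.48 × 10^-3 M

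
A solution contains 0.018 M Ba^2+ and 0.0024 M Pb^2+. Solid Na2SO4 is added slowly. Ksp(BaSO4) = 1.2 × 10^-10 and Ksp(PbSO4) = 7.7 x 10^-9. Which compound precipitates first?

BaSO4

Precipitation of each salt starts when its ion product equals its Ksp.
For BaSO4: 1.2 × 10^-10 = 0.018 × [SO4^2-]  ⇒  [SO4^2-] = 6.7 x 10^-9 M.
For PbSO4: 7.7 x 10^-9 = 0.0024 × [SO4^2-]  ⇒  [SO4^2-] = 3.2 × 10^-6 M.
The salt with the lower threshold [SO4^2-] precipitates first: BaSO4.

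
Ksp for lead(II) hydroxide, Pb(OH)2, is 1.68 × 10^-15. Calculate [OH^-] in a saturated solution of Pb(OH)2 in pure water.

[OH^-] ≈ 1.50 x 10^-5 M

Pb(OH)2(s) ⇌ Pb^2+(aq) + 2 OH^-(aq)
Ksp = [Pb^2+][OH^-]^2
Let s = molar solubility. Then [Pb^2+] = s and [OH^-] = 2s.
Substituting: Ksp = s(2s)^2 = 4s^3
s = (1.68 × 10^-15 / 4)^(1/3) = 7.489 × 10^-6 M
[OH^-] = 2s = 1.50 × 10^-5 M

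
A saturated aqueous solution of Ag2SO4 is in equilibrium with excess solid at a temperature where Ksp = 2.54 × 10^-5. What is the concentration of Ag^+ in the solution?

Ag2SO4(s) ⇌ 2 Ag^+ + SO4^2-
Ksp = [Ag^+]^2[SO4^2-]
If s mol/L of Ag2SO4 dissolves, [Ag^+] = 2s and [SO4^2-] = s.
Substituting: Ksp = (2s)^2s = 4s^3
s = (2.54 × 10^-5 / 4)^(1/3) = 1.852 × 10^-2 M
[Ag^+] = 2s = 3.70 x 10^-2 M

3.70 × 10^-2 M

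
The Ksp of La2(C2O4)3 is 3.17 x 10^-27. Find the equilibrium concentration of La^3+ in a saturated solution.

3.93 × 10^-6 M

La2(C2O4)3(s) <=> 2 La^3+ + 3 C2O4^2-
Ksp = [La^3+]^2[C2O4^2-]^3
With molar solubility s: [La^3+] = 2s, [C2O4^2-] = 3s.
So Ksp = (2s)^2 × (3s)^3 = 108s^5
s^5 = 3.17 x 10^-27 / 108, so s = 1.966 x 10^-6 M
[La^3+] = 2s = 3.93 x 10^-6 M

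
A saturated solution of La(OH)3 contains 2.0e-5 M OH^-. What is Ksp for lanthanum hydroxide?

5.3 × 10^-20

La(OH)3(s) <=> La^3+(aq) + 3 OH^-(aq)
Stoichiometry gives [La^3+] = (1/3)[OH^-] = 6.67 × 10^-6 M.
Ksp = [La^3+][OH^-]^3
Ksp = 6.67 × 10^-6 × (2.0 × 10^-5)^3 = 5.3 × 10^-20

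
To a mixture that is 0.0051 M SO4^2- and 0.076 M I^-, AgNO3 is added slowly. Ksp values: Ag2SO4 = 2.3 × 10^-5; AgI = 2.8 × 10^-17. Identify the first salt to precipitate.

AgI

Precipitation of each salt starts when its ion product equals its Ksp.
For Ag2SO4: 2.3 × 10^-5 = 0.0051 × [Ag^+]^2  ⇒  [Ag^+] = 6.7 × 10^-2 M.
For AgI: 2.8 × 10^-17 = 0.076 × [Ag^+]  ⇒  [Ag^+] = 3.7 x 10^-16 M.
The salt with the lower threshold [Ag^+] precipitates first: AgI.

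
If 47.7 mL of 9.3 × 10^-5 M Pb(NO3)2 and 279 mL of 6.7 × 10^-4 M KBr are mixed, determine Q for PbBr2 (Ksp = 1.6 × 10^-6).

Total volume = 47.7 + 279 = 326.7 mL.
[Pb^2+] = 9.3 × 10^-5 × (47.7/326.7) = 1.36 × 10^-5 M
[Br^-] = 6.7 x 10^-4 × (279/326.7) = 5.72 × 10^-4 M
PbBr2(s) <=> Pb^2+ + 2 Br^-, so Q = [Pb^2+][Br^-]^2
Q = (1.36 × 10^-5)(5.72 × 10^-4)^2 = 4.4 × 10^-12
Q < Ksp, so no precipitate of PbBr2 forms.

4.4 × 10^-12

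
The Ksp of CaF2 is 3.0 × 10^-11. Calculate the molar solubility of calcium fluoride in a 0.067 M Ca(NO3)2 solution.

CaF2(s) <=> Ca^2+(aq) + 2 F^-(aq)
Ksp = [Ca^2+][F^-]^2
If s mol/L dissolves here, [Ca^2+] = 0.067 + s ≈ 0.067, [F^-] = 2s (Ksp is small, so little additional dissolves).
Ksp ≈ 0.067 × (2s)^2
s = 1.1 × 10^-5 M
Check: s = 1.1 × 10^-5 ≪ 0.067, so the approximation is valid.

1.1 x 10^-5 M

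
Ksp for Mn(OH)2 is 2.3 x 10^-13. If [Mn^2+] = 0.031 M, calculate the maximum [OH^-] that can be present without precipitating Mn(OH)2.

Mn(OH)2(s) ⇌ Mn^2+ + 2 OH^-
Ksp = [Mn^2+][OH^-]^2
Precipitation begins when Q = Ksp. With [Mn^2+] = 0.031 M:
2.3 x 10^-13 = (0.031) × [OH^-]^2
[OH^-] = (2.3 x 10^-13 / 3.1 x 10^-2)^(1/2) = 2.7 x 10^-6 M

[OH^-] ≈ 2.7 x 10^-6 M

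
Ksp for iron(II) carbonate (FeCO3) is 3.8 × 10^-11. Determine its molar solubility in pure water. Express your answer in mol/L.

s = 6.2 x 10^-6 M

FeCO3(s) ⇌ Fe^2+(aq) + CO3^2-(aq)
Ksp = [Fe^2+][CO3^2-]
If s mol/L of FeCO3 dissolves, [Fe^2+] = s and [CO3^2-] = s.
Ksp = s^2
s = √(3.8 × 10^-11) = 6.2 × 10^-6 M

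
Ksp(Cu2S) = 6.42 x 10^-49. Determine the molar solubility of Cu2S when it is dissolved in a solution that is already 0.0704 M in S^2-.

Cu2S(s) ⇌ 2 Cu^+ + S^2-
Ksp = [Cu^+]^2[S^2-]
Let s be the molar solubility in this solution. [Cu^+] = 2s, [S^2-] = 0.0704 + s ≈ 0.0704 (common-ion effect: S^2- is already 0.0704 M).
Ksp ≈ (2s)^2 × 0.0704
s = 1.51 × 10^-24 M
Check: s = 1.5 × 10^-24 ≪ 0.0704, so the approximation is valid.

s ≈ 1.51 × 10^-24 M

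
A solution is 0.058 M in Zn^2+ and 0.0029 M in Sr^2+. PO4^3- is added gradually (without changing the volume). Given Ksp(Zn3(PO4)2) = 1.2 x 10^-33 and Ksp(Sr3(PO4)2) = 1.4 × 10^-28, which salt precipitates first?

Zn3(PO4)2

Precipitation of each salt starts when its ion product equals its Ksp.
For Zn3(PO4)2: 1.2 x 10^-33 = (0.058)^3 × [PO4^3-]^2  ⇒  [PO4^3-] = 2.5 × 10^-15 M.
For Sr3(PO4)2: 1.4 × 10^-28 = (0.0029)^3 × [PO4^3-]^2  ⇒  [PO4^3-] = 7.6 x 10^-11 M.
The salt with the lower threshold [PO4^3-] precipitates first: Zn3(PO4)2.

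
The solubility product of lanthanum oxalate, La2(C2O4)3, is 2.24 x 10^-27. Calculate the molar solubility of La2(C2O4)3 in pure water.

La2(C2O4)3(s) ⇌ 2 La^3+ + 3 C2O4^2-
Ksp = [La^3+]^2[C2O4^2-]^3
With molar solubility s: [La^3+] = 2s, [C2O4^2-] = 3s.
Substituting: Ksp = (2s)^2(3s)^3 = 108s^5
s = (2.24 x 10^-27 / 108)^(1/5) = 1.83 × 10^-6 M

1.83 x 10^-6 M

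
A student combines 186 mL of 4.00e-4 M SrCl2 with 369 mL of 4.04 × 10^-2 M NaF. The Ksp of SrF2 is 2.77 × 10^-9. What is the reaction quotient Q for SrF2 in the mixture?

Q = 9.67 x 10^-8

Total volume = 186 + 369 = 555 mL.
[Sr^2+] = 4.00 × 10^-4 × (186/555) = 1.341 x 10^-4 M
[F^-] = 4.04 x 10^-2 × (369/555) = 2.686 × 10^-2 M
SrF2(s) ⇌ Sr^2+ + 2 F^-, so Q = [Sr^2+][F^-]^2
Q = (1.341 × 10^-4)(2.686 × 10^-2)^2 = 9.67 x 10^-8
Q > Ksp, so SrF2 will precipitate.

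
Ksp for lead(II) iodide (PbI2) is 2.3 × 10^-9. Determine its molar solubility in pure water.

8.3 × 10^-4 M

PbI2(s) ⇌ Pb^2+(aq) + 2 I^-(aq)
Ksp = [Pb^2+][I^-]^2
With molar solubility s: [Pb^2+] = s, [I^-] = 2s.
So Ksp = s × (2s)^2 = 4s^3
s = (2.3 × 10^-9 / 4)^(1/3) = 8.3 x 10^-4 M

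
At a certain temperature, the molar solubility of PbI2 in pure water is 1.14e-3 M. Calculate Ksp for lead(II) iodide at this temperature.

Ksp = 5.93 × 10^-9

PbI2(s) <=> Pb^2+(aq) + 2 I^-(aq)
Let s = molar solubility. Then [Pb^2+] = s and [I^-] = 2s.
Ksp = [Pb^2+][I^-]^2
Substituting: Ksp = s(2s)^2 = 4s^3
With s = 1.14 x 10^-3: Ksp = 5.93 × 10^-9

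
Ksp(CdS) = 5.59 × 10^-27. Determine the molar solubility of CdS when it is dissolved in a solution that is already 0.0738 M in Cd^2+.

s = 7.57 × 10^-26 M

CdS(s) ⇌ Cd^2+(aq) + S^2-(aq)
Ksp = [Cd^2+][S^2-]
If s mol/L dissolves here, [Cd^2+] = 0.0738 + s ≈ 0.0738, [S^2-] = s (common-ion effect: Cd^2+ is already 0.0738 M).
Ksp ≈ 0.0738 × s
s = 7.57 x 10^-26 M
Check: s = 7.6 × 10^-26 ≪ 0.0738, so the approximation is valid.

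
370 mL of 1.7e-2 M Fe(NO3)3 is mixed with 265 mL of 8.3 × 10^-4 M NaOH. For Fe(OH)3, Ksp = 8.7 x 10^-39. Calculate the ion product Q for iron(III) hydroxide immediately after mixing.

4.1 × 10^-13

Total volume = 370 + 265 = 635 mL.
[Fe^3+] = 1.7 x 10^-2 × (370/635) = 9.91 × 10^-3 M
[OH^-] = 8.3 x 10^-4 × (265/635) = 3.46 x 10^-4 M
Fe(OH)3(s) ⇌ Fe^3+ + 3 OH^-, so Q = [Fe^3+][OH^-]^3
Q = (9.91 × 10^-3)(3.46 x 10^-4)^3 = 4.1 × 10^-13
Q > Ksp, so Fe(OH)3 will precipitate.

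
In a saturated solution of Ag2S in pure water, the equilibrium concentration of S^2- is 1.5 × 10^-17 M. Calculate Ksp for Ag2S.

Ksp ≈ 1.4 x 10^-50

Ag2S(s) ⇌ 2 Ag^+ + S^2-
Stoichiometry gives [Ag^+] = (2/1)[S^2-] = 3.00 × 10^-17 M.
Ksp = [Ag^+]^2[S^2-]
Ksp = (3.00 × 10^-17)^2 × 1.5 x 10^-17 = 1.4 × 10^-50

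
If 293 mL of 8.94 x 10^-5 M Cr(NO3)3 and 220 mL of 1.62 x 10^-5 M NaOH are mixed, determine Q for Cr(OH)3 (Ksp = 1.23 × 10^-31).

Q ≈ 1.71e-20

Total volume = 293 + 220 = 513 mL.
[Cr^3+] = 8.94 x 10^-5 × (293/513) = 5.106 × 10^-5 M
[OH^-] = 1.62 × 10^-5 × (220/513) = 6.947 × 10^-6 M
Cr(OH)3(s) ⇌ Cr^3+ + 3 OH^-, so Q = [Cr^3+][OH^-]^3
Q = (5.106 × 10^-5)(6.947 x 10^-6)^3 = 1.71 x 10^-20
Q > Ksp, so Cr(OH)3 will precipitate.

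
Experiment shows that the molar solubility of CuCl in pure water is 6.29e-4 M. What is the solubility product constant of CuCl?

CuCl(s) ⇌ Cu^+ + Cl^-
For each mole of CuCl that dissolves: [Cu^+] = s, [Cl^-] = s.
Ksp = [Cu^+][Cl^-]
Ksp = (s)(s) = s^2
With s = 6.29 × 10^-4: Ksp = 3.96 x 10^-7

Ksp = 3.96 × 10^-7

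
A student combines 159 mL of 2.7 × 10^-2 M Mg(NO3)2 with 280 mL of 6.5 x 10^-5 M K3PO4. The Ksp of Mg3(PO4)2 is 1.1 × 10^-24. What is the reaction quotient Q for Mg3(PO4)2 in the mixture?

Q ≈ 1.6 × 10^-15

Total volume = 159 + 280 = 439 mL.
[Mg^2+] = 2.7 × 10^-2 × (159/439) = 9.78 × 10^-3 M
[PO4^3-] = 6.5 x 10^-5 × (280/439) = 4.15 × 10^-5 M
Mg3(PO4)2(s) <=> 3 Mg^2+ + 2 PO4^3-, so Q = [Mg^2+]^3[PO4^3-]^2
Q = (9.78 x 10^-3)^3(4.15 × 10^-5)^2 = 1.6 × 10^-15
Q > Ksp, so Mg3(PO4)2 will precipitate.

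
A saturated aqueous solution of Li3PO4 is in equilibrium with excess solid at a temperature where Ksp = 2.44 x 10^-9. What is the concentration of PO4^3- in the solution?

[PO4^3-] = 3.08 x 10^-3 M

Li3PO4(s) ⇌ 3 Li^+(aq) + PO4^3-(aq)
Ksp = [Li^+]^3[PO4^3-]
Let s = molar solubility. Then [Li^+] = 3s and [PO4^3-] = s.
So Ksp = (3s)^3 × s = 27s^4
Solving, s = (2.44 x 10^-9/27)^(1/4) = 3.083 × 10^-3 M
[PO4^3-] = s = 3.08 x 10^-3 M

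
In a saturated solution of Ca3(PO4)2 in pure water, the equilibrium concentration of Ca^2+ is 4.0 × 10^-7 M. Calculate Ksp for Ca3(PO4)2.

Ksp ≈ 4.6e-33

Ca3(PO4)2(s) ⇌ 3 Ca^2+(aq) + 2 PO4^3-(aq)
Stoichiometry gives [PO4^3-] = (2/3)[Ca^2+] = 2.67 x 10^-7 M.
Ksp = [Ca^2+]^3[PO4^3-]^2
Ksp = (4.0 x 10^-7)^3 × (2.67 x 10^-7)^2 = 4.6 × 10^-33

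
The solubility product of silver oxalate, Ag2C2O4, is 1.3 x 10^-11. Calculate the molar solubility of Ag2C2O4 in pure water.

Ag2C2O4(s) ⇌ 2 Ag^+ + C2O4^2-
Ksp = [Ag^+]^2[C2O4^2-]
For each mole of Ag2C2O4 that dissolves: [Ag^+] = 2s, [C2O4^2-] = s.
Substituting: Ksp = (2s)^2s = 4s^3
Solving, s = (1.3 x 10^-11/4)^(1/3) = 1.5 x 10^-4 M

1.5 × 10^-4 M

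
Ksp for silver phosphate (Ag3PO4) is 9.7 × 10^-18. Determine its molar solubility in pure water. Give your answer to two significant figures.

s ≈ 2.4 × 10^-5 M

Ag3PO4(s) <=> 3 Ag^+ + PO4^3-
Ksp = [Ag^+]^3[PO4^3-]
Let s = molar solubility. Then [Ag^+] = 3s and [PO4^3-] = s.
Substituting: Ksp = (3s)^3s = 27s^4
s = (9.7 × 10^-18 / 27)^(1/4) = 2.4 × 10^-5 M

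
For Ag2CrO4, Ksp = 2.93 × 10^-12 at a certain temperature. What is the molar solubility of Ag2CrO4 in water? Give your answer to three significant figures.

9.01 × 10^-5 M

Ag2CrO4(s) ⇌ 2 Ag^+ + CrO4^2-
Ksp = [Ag^+]^2[CrO4^2-]
If s mol/L of Ag2CrO4 dissolves, [Ag^+] = 2s and [CrO4^2-] = s.
Substituting: Ksp = (2s)^2s = 4s^3
s^3 = 2.93 × 10^-12 / 4, so s = 9.01 × 10^-5 M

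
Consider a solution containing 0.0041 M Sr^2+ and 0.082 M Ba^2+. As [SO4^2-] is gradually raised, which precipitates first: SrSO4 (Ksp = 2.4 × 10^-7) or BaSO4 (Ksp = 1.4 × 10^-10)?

Precipitation of each salt starts when its ion product equals its Ksp.
For SrSO4: 2.4 × 10^-7 = 0.0041 × [SO4^2-]  ⇒  [SO4^2-] = 5.9 × 10^-5 M.
For BaSO4: 1.4 × 10^-10 = 0.082 × [SO4^2-]  ⇒  [SO4^2-] = 1.7 × 10^-9 M.
The salt with the lower threshold [SO4^2-] precipitates first: BaSO4.

BaSO4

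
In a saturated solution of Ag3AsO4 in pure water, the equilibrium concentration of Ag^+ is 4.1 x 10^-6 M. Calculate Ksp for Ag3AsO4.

Ksp = 9.4 x 10^-23

Ag3AsO4(s) ⇌ 3 Ag^+ + AsO4^3-
Stoichiometry gives [AsO4^3-] = (1/3)[Ag^+] = 1.37 × 10^-6 M.
Ksp = [Ag^+]^3[AsO4^3-]
Ksp = (4.1 x 10^-6)^3 × 1.37 x 10^-6 = 9.4 × 10^-23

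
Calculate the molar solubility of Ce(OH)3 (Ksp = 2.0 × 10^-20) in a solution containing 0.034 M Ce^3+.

2.8 x 10^-7 M

Ce(OH)3(s) ⇌ Ce^3+(aq) + 3 OH^-(aq)
Ksp = [Ce^3+][OH^-]^3
Let s be the molar solubility in this solution. [Ce^3+] = 0.034 + s ≈ 0.034, [OH^-] = 3s (Ksp is small, so little additional dissolves).
Ksp ≈ 0.034 × (3s)^3
s = 2.8 × 10^-7 M
Check: s = 2.8 × 10^-7 ≪ 0.034, so the approximation is valid.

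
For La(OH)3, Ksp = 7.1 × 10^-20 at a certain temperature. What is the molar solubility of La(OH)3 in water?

s = 7.2 × 10^-6 M

La(OH)3(s) <=> La^3+ + 3 OH^-
Ksp = [La^3+][OH^-]^3
Let s = molar solubility. Then [La^3+] = s and [OH^-] = 3s.
Substituting: Ksp = s(3s)^3 = 27s^4
s = (7.1 × 10^-20 / 27)^(1/4) = 7.2 x 10^-6 M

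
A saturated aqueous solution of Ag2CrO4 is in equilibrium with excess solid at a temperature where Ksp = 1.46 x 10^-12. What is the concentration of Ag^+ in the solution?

[Ag^+] ≈ 1.43e-4 M

Ag2CrO4(s) ⇌ 2 Ag^+ + CrO4^2-
Ksp = [Ag^+]^2[CrO4^2-]
If s mol/L of Ag2CrO4 dissolves, [Ag^+] = 2s and [CrO4^2-] = s.
So Ksp = (2s)^2 × s = 4s^3
Solving, s = (1.46 x 10^-12/4)^(1/3) = 7.147 × 10^-5 M
[Ag^+] = 2s = 1.43 × 10^-4 M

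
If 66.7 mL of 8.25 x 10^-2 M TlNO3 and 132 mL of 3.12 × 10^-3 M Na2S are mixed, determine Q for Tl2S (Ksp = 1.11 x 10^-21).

Total volume = 66.7 + 132 = 198.7 mL.
[Tl^+] = 8.25 x 10^-2 × (66.7/198.7) = 2.769 x 10^-2 M
[S^2-] = 3.12 × 10^-3 × (132/198.7) = 2.073 × 10^-3 M
Tl2S(s) ⇌ 2 Tl^+ + S^2-, so Q = [Tl^+]^2[S^2-]
Q = (2.769 x 10^-2)^2(2.073 × 10^-3) = 1.59 × 10^-6
Q > Ksp, so Tl2S will precipitate.

Q ≈ 1.59 × 10^-6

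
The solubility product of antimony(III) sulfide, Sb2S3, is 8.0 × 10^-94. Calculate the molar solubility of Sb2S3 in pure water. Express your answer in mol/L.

Sb2S3(s) ⇌ 2 Sb^3+ + 3 S^2-
Ksp = [Sb^3+]^2[S^2-]^3
If s mol/L of Sb2S3 dissolves, [Sb^3+] = 2s and [S^2-] = 3s.
Ksp = (2s)^2(3s)^3 = 108s^5
s^5 = 8.0 × 10^-94 / 108, so s = 9.4 × 10^-20 M

s ≈ 9.4 x 10^-20 M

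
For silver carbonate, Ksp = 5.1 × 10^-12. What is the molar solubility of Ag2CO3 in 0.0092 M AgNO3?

s = 6.0e-8 M

Ag2CO3(s) ⇌ 2 Ag^+(aq) + CO3^2-(aq)
Ksp = [Ag^+]^2[CO3^2-]
Let s be the molar solubility in this solution. [Ag^+] = 0.0092 + 2s ≈ 0.0092, [CO3^2-] = s (since Ag^+ from AgNO3 dominates).
Ksp ≈ (0.0092)^2 × s
s = 6.0 x 10^-8 M
Check: 2s = 1.2 × 10^-7 ≪ 0.0092, so the approximation is valid.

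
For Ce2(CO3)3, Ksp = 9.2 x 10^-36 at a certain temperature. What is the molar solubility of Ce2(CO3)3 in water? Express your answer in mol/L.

Ce2(CO3)3(s) ⇌ 2 Ce^3+(aq) + 3 CO3^2-(aq)
Ksp = [Ce^3+]^2[CO3^2-]^3
If s mol/L of Ce2(CO3)3 dissolves, [Ce^3+] = 2s and [CO3^2-] = 3s.
So Ksp = (2s)^2 × (3s)^3 = 108s^5
Solving, s = (9.2 x 10^-36/108)^(1/5) = 3.9 × 10^-8 M

s = 3.9 x 10^-8 M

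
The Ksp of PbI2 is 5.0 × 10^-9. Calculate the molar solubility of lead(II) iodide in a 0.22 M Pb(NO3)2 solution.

7.5 × 10^-5 M

PbI2(s) <=> Pb^2+ + 2 I^-
Ksp = [Pb^2+][I^-]^2
Let s be the molar solubility in this solution. [Pb^2+] = 0.22 + s ≈ 0.22, [I^-] = 2s (common-ion effect: Pb^2+ is already 0.22 M).
Ksp ≈ 0.22 × (2s)^2
s = 7.5 × 10^-5 M
Check: s = 7.5 × 10^-5 ≪ 0.22, so the approximation is valid.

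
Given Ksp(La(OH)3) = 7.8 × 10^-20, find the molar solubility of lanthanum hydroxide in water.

7.3 × 10^-6 M

La(OH)3(s) ⇌ La^3+ + 3 OH^-
Ksp = [La^3+][OH^-]^3
With molar solubility s: [La^3+] = s, [OH^-] = 3s.
Ksp = s(3s)^3 = 27s^4
s^4 = 7.8 × 10^-20 / 27, so s = 7.3 × 10^-6 M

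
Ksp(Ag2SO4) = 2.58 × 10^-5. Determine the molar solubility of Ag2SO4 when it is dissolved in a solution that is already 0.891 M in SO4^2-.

Ag2SO4(s) ⇌ 2 Ag^+ + SO4^2-
Ksp = [Ag^+]^2[SO4^2-]
Let s be the molar solubility in this solution. [Ag^+] = 2s, [SO4^2-] = 0.891 + s ≈ 0.891 (common-ion effect: SO4^2- is already 0.891 M).
Ksp ≈ (2s)^2 × 0.891
s = 2.69 × 10^-3 M
Check: s = 2.7 x 10^-3 ≪ 0.891, so the approximation is valid.

s = 2.69 x 10^-3 M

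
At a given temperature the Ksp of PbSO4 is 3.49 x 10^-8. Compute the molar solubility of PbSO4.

PbSO4(s) ⇌ Pb^2+(aq) + SO4^2-(aq)
Ksp = [Pb^2+][SO4^2-]
Let s = molar solubility. Then [Pb^2+] = s and [SO4^2-] = s.
Ksp = (s)(s) = s^2
s = (3.49 x 10^-8)^(1/2) = 1.87 × 10^-4 M

s ≈ 1.87 x 10^-4 M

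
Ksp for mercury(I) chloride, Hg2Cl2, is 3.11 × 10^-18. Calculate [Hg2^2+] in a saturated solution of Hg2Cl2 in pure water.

Hg2Cl2(s) ⇌ Hg2^2+ + 2 Cl^-
Ksp = [Hg2^2+][Cl^-]^2
Let s = molar solubility. Then [Hg2^2+] = s and [Cl^-] = 2s.
Substituting: Ksp = s(2s)^2 = 4s^3
s = (3.11 × 10^-18 / 4)^(1/3) = 9.195 x 10^-7 M
[Hg2^2+] = s = 9.20 × 10^-7 M

9.20 × 10^-7 M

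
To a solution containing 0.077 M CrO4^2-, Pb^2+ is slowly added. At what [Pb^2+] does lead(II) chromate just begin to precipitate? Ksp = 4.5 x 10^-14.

[Pb^2+] ≈ 5.8 x 10^-13 M

PbCrO4(s) ⇌ Pb^2+ + CrO4^2-
Ksp = [Pb^2+][CrO4^2-]
Precipitation begins when Q = Ksp. With [CrO4^2-] = 0.077 M:
4.5 x 10^-14 = (0.077) × [Pb^2+]
[Pb^2+] = (4.5 x 10^-14 / 7.7 × 10^-2) = 5.8 × 10^-13 M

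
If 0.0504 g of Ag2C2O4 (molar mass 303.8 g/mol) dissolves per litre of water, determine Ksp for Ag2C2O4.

Molar solubility s = (5.04 × 10^-2 g/L) / (303.8 g/mol) = 1.659 × 10^-4 M.
Ag2C2O4(s) ⇌ 2 Ag^+(aq) + C2O4^2-(aq)
With molar solubility s: [Ag^+] = 2s, [C2O4^2-] = s.
Ksp = [Ag^+]^2[C2O4^2-]
Substituting: Ksp = (2s)^2s = 4s^3
Ksp = 4 × (1.659 x 10^-4)^3 = 1.83 x 10^-11

Ksp = 1.83e-11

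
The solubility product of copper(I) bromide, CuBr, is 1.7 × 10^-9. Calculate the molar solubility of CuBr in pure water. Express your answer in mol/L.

s = 4.1e-5 M

CuBr(s) ⇌ Cu^+ + Br^-
Ksp = [Cu^+][Br^-]
For each mole of CuBr that dissolves: [Cu^+] = s, [Br^-] = s.
Ksp = (s)(s) = s^2
s = (1.7 × 10^-9)^(1/2) = 4.1 × 10^-5 M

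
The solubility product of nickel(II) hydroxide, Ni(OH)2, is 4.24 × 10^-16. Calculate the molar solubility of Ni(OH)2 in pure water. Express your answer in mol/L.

s = 4.73 × 10^-6 M

Ni(OH)2(s) <=> Ni^2+ + 2 OH^-
Ksp = [Ni^2+][OH^-]^2
For each mole of Ni(OH)2 that dissolves: [Ni^2+] = s, [OH^-] = 2s.
Substituting: Ksp = s(2s)^2 = 4s^3
Solving, s = (4.24 × 10^-16/4)^(1/3) = 4.73 x 10^-6 M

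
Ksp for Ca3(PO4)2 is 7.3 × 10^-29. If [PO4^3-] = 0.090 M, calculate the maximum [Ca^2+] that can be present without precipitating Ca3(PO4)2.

[Ca^2+] ≈ 2.1 x 10^-9 M

Ca3(PO4)2(s) ⇌ 3 Ca^2+(aq) + 2 PO4^3-(aq)
Ksp = [Ca^2+]^3[PO4^3-]^2
Precipitation begins when Q = Ksp. With [PO4^3-] = 0.090 M:
7.3 × 10^-29 = (0.090)^2 × [Ca^2+]^3
[Ca^2+] = (7.3 × 10^-29 / 8.10 x 10^-3)^(1/3) = 2.1 × 10^-9 M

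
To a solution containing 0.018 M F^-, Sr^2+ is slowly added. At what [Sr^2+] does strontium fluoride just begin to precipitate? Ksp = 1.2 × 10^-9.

SrF2(s) ⇌ Sr^2+ + 2 F^-
Ksp = [Sr^2+][F^-]^2
Precipitation begins when Q = Ksp. With [F^-] = 0.018 M:
1.2 × 10^-9 = (0.018)^2 × [Sr^2+]
[Sr^2+] = (1.2 × 10^-9 / 3.24 x 10^-4) = 3.7 × 10^-6 M

[Sr^2+] ≈ 3.7 × 10^-6 M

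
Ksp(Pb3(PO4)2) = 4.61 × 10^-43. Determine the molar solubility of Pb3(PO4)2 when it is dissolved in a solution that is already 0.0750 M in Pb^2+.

Pb3(PO4)2(s) <=> 3 Pb^2+(aq) + 2 PO4^3-(aq)
Ksp = [Pb^2+]^3[PO4^3-]^2
If s mol/L dissolves here, [Pb^2+] = 0.0750 + 3s ≈ 0.0750, [PO4^3-] = 2s (common-ion effect: Pb^2+ is already 0.0750 M).
Ksp ≈ (0.0750)^3 × (2s)^2
s = 1.65 × 10^-20 M
Check: 3s = 5.0 x 10^-20 ≪ 0.0750, so the approximation is valid.

s = 1.65 × 10^-20 M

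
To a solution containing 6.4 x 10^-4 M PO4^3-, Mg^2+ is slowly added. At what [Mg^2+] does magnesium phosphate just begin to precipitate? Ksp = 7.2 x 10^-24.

Mg3(PO4)2(s) <=> 3 Mg^2+ + 2 PO4^3-
Ksp = [Mg^2+]^3[PO4^3-]^2
Precipitation begins when Q = Ksp. With [PO4^3-] = 6.4 x 10^-4 M:
7.2 x 10^-24 = (6.4 x 10^-4)^2 × [Mg^2+]^3
[Mg^2+] = (7.2 x 10^-24 / 4.10 x 10^-7)^(1/3) = 2.6 × 10^-6 M

2.6 x 10^-6 M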